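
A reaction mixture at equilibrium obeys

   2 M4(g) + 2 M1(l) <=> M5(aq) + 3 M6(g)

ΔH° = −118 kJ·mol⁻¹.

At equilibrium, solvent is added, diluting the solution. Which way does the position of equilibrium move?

right

Dilution lowers every aqueous concentration by the same factor. Δn_aq = 1 − 0 = +1, so the system shifts toward the side with more dissolved moles — to the right.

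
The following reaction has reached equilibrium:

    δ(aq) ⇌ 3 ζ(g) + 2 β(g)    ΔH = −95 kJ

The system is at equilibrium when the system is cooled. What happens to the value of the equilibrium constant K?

K depends on temperature via the van 't Hoff relation. The forward reaction is exothermic, so lowering T increases K.

increases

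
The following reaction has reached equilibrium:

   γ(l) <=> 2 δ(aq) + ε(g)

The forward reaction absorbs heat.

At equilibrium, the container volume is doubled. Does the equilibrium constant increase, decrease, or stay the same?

unchanged

The equilibrium constant depends only on temperature. This perturbation may move the position of equilibrium, but since T is unchanged, K itself is unchanged.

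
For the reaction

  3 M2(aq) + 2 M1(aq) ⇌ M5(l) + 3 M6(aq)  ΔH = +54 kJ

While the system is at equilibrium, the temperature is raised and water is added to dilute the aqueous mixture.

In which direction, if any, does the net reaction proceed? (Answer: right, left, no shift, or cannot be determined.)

cannot be determined

The forward reaction is endothermic. Raising T favours the endothermic direction — shift to the right.
Dilution lowers every aqueous concentration by the same factor. Δn_aq = 3 − 5 = -2, so the system shifts toward the side with more dissolved moles — to the left.
The individual effects push in opposite directions; without quantitative information the net direction cannot be determined.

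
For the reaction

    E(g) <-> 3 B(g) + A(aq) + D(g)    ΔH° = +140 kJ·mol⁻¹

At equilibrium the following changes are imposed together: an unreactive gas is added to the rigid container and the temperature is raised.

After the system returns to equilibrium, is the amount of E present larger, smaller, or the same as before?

At constant volume, adding an inert gas leaves every reacting species' partial pressure unchanged, so Q is unchanged — no shift from this change.
The forward reaction is endothermic. Raising T favours the endothermic direction — shift to the right.
The net shift is to the right. E is a reactant, so its amount decreases.

decreases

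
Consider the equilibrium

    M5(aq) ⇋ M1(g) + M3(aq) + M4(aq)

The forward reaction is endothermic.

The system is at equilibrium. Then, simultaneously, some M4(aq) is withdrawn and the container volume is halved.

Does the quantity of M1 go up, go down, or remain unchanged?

cannot be determined

Removing M4 (aq), a product, drives the reaction to the right.
Gas moles: reactants 0, products 1 (Δn_gas = +1). Compression shifts the system toward the side with fewer moles of gas — to the left.
The two effects oppose each other, so the net shift — and hence the change in M1 — cannot be determined from the given information.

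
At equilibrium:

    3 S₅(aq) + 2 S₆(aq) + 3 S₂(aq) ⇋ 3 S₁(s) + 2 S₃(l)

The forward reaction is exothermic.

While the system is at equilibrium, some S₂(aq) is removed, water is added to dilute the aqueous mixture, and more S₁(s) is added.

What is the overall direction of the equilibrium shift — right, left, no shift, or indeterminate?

Removing S₂ (aq), a reactant, drives the reaction to the left.
Dilution lowers every aqueous concentration by the same factor. Δn_aq = 0 − 8 = -8, so the system shifts toward the side with more dissolved moles — to the left.
S₁ is a pure solid; its activity is 1 regardless of amount, so Q is unaffected — no shift from this change.
Only the nonzero effect(s) matter; the net shift is to the left.

left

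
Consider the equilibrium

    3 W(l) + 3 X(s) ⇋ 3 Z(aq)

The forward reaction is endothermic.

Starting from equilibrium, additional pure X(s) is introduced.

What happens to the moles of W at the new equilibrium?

unchanged

X is a pure solid; its activity is 1 regardless of amount, so Q is unaffected — no shift from this change.
No net shift occurs, so the amount of W is unchanged.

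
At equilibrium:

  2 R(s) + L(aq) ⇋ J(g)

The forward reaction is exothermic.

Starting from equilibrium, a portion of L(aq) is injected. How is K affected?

unchanged

The equilibrium constant depends only on temperature. This perturbation may move the position of equilibrium, but since T is unchanged, K itself is unchanged.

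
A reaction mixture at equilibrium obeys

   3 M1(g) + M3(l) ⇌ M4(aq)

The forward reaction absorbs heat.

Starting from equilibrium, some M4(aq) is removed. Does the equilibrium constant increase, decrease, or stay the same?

unchanged

The equilibrium constant depends only on temperature. This perturbation may move the position of equilibrium, but since T is unchanged, K itself is unchanged.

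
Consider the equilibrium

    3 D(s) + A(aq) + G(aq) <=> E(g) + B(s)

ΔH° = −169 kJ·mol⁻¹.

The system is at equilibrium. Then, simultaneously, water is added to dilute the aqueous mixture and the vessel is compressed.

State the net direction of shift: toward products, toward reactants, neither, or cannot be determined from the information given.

left

Dilution lowers every aqueous concentration by the same factor. Δn_aq = 0 − 2 = -2, so the system shifts toward the side with more dissolved moles — to the left.
Gas moles: reactants 0, products 1 (Δn_gas = +1). Compression shifts the system toward the side with fewer moles of gas — to the left.
All effects act in the same direction — net shift to the left.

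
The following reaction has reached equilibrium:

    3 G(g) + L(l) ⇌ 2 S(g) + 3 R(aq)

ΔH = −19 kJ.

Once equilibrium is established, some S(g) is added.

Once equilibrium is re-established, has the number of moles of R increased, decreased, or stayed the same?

decreases

Adding S (g), a product, drives the reaction to the left.
The net shift is to the left. R is a product, so its amount decreases.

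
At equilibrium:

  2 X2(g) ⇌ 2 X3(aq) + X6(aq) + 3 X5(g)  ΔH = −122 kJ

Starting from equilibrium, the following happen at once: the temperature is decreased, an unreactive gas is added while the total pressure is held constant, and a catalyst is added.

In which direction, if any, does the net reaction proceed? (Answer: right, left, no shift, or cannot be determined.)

right

The forward reaction is exothermic. Lowering T favours the exothermic direction — shift to the right.
Adding inert gas at constant total pressure expands the volume and lowers every reacting partial pressure. With Δn_gas = 3 − 2 = +1, Q moves away from K toward the side with fewer gas moles, so the system shifts toward the side with more gas moles — to the right.
A catalyst speeds both forward and reverse rates equally; it changes neither Q nor K — no shift from this change.
Only the nonzero effect(s) matter; the net shift is to the right.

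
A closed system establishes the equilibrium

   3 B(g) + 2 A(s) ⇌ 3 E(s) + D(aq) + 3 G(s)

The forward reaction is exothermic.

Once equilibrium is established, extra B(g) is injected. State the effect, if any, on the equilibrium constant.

The equilibrium constant depends only on temperature. This perturbation may move the position of equilibrium, but since T is unchanged, K itself is unchanged.

unchanged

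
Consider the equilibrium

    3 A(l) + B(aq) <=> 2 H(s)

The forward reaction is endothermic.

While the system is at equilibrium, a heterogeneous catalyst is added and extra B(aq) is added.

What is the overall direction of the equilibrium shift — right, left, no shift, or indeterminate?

A catalyst speeds both forward and reverse rates equally; it changes neither Q nor K — no shift from this change.
Adding B (aq), a reactant, drives the reaction to the right.
Only the nonzero effect(s) matter; the net shift is to the right.

right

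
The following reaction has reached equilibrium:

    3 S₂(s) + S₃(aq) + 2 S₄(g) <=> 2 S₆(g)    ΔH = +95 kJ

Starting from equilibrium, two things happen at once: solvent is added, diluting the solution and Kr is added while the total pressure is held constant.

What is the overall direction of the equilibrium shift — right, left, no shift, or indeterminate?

left

Dilution lowers every aqueous concentration by the same factor. Δn_aq = 0 − 1 = -1, so the system shifts toward the side with more dissolved moles — to the left.
Adding inert gas at constant total pressure expands the volume, scaling every reacting partial pressure by the same factor. Δn_gas = 2 − 2 = 0, so Q is unchanged — no shift.
Only the nonzero effect(s) matter; the net shift is to the left.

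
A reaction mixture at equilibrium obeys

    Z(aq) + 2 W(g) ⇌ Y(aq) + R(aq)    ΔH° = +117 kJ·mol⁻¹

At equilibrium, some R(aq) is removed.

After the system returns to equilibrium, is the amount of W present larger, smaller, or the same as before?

Removing R (aq), a product, drives the reaction to the right.
The net shift is to the right. W is a reactant, so its amount decreases.

decreases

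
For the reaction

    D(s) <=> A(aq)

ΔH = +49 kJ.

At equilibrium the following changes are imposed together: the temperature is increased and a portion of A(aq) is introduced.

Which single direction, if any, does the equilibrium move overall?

The forward reaction is endothermic. Raising T favours the endothermic direction — shift to the right.
Adding A (aq), a product, drives the reaction to the left.
The individual effects push in opposite directions; without quantitative information the net direction cannot be determined.

cannot be determined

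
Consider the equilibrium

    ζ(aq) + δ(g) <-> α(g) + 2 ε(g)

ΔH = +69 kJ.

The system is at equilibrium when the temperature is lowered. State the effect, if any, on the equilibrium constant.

decreases

K depends on temperature via the van 't Hoff relation. The forward reaction is endothermic, so lowering T decreases K.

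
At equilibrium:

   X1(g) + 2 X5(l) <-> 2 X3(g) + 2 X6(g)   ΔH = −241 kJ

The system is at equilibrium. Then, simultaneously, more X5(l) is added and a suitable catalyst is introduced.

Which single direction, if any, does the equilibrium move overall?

no shift

X5 is a pure liquid; its activity is 1 regardless of amount, so Q is unaffected — no shift from this change.
A catalyst speeds both forward and reverse rates equally; it changes neither Q nor K — no shift from this change.
None of the changes alters Q relative to K, so there is no net shift.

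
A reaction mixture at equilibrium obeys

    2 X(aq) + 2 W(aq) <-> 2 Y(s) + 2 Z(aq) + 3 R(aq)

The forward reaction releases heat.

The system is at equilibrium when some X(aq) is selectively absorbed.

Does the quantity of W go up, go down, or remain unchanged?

increases

Removing X (aq), a reactant, drives the reaction to the left.
The net shift is to the left. W is a reactant, so its amount increases.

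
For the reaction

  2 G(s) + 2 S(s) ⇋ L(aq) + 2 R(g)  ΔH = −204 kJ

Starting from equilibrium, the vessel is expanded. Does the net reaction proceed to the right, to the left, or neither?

right

Gas moles: reactants 0, products 2 (Δn_gas = +2). Expansion shifts the system toward the side with more moles of gas — to the right.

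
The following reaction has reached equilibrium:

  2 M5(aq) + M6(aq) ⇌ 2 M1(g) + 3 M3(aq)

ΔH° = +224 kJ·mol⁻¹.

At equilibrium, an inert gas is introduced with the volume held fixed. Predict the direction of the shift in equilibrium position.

no shift

At constant volume, adding an inert gas leaves every reacting species' partial pressure unchanged, so Q is unchanged — no shift from this change.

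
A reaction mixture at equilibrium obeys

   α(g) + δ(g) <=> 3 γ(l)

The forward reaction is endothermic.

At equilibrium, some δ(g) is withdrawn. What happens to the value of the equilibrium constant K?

unchanged

The equilibrium constant depends only on temperature. This perturbation may move the position of equilibrium, but since T is unchanged, K itself is unchanged.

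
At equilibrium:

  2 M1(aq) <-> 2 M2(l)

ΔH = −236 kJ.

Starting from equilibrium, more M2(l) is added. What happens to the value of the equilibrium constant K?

unchanged

The equilibrium constant depends only on temperature. This perturbation changes neither the position of equilibrium nor K.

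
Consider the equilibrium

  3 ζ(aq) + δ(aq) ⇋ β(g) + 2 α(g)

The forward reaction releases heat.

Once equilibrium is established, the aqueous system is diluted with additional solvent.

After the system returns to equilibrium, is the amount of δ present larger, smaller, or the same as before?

increases

Dilution lowers every aqueous concentration by the same factor. Δn_aq = 0 − 4 = -4, so the system shifts toward the side with more dissolved moles — to the left.
The net shift is to the left. δ is a reactant, so its amount increases.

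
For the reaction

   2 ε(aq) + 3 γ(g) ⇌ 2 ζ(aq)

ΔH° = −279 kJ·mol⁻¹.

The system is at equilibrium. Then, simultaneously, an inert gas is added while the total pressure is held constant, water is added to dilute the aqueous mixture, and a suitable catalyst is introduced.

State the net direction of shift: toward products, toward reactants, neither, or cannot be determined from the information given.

Adding inert gas at constant total pressure expands the volume and lowers every reacting partial pressure. With Δn_gas = 0 − 3 = -3, Q moves away from K toward the side with fewer gas moles, so the system shifts toward the side with more gas moles — to the left.
Dilution scales every aqueous concentration by the same factor. Δn_aq = 2 − 2 = 0, so Q is unchanged — no shift.
A catalyst speeds both forward and reverse rates equally; it changes neither Q nor K — no shift from this change.
Only the nonzero effect(s) matter; the net shift is to the left.

left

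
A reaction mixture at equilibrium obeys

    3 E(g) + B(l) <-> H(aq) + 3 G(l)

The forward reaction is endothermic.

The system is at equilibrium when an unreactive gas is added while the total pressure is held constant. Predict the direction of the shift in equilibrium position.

left

Adding inert gas at constant total pressure expands the volume and lowers every reacting partial pressure. With Δn_gas = 0 − 3 = -3, Q moves away from K toward the side with fewer gas moles, so the system shifts toward the side with more gas moles — to the left.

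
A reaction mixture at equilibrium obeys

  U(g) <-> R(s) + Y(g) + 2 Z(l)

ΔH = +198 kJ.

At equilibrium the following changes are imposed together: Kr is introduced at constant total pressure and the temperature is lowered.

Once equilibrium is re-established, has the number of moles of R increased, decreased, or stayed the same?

Adding inert gas at constant total pressure expands the volume, scaling every reacting partial pressure by the same factor. Δn_gas = 1 − 1 = 0, so Q is unchanged — no shift.
The forward reaction is endothermic. Lowering T favours the exothermic direction — shift to the left.
The net shift is to the left. R is a product, so its amount decreases.

decreases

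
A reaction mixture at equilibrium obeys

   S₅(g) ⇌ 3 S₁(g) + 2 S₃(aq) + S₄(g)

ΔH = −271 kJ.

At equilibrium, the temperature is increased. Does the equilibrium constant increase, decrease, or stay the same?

decreases

K depends on temperature via the van 't Hoff relation. The forward reaction is exothermic, so raising T decreases K.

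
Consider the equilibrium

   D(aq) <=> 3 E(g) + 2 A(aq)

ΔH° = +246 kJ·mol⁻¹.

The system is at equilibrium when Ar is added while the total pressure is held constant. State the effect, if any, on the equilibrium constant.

The equilibrium constant depends only on temperature. This perturbation may move the position of equilibrium, but since T is unchanged, K itself is unchanged.

unchanged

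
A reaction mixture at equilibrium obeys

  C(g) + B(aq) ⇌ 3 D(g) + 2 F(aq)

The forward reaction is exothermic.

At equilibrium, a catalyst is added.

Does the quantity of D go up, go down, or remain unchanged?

A catalyst speeds both forward and reverse rates equally; it changes neither Q nor K — no shift from this change.
No net shift occurs, so the amount of D is unchanged.

unchanged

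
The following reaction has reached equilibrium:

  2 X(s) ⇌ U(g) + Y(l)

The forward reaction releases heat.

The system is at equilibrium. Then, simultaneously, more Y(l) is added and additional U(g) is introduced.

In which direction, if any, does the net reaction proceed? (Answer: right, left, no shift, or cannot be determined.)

left

Y is a pure liquid; its activity is 1 regardless of amount, so Q is unaffected — no shift from this change.
Adding U (g), a product, drives the reaction to the left.
Only the nonzero effect(s) matter; the net shift is to the left.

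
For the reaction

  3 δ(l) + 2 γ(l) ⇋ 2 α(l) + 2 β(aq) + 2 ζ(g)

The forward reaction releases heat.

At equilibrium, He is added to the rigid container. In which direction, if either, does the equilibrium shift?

At constant volume, adding an inert gas leaves every reacting species' partial pressure unchanged, so Q is unchanged — no shift from this change.

no shift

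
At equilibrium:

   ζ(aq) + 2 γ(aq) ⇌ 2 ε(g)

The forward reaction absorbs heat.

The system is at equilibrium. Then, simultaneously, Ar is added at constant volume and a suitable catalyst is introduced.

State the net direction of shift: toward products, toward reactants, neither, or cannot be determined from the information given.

no shift

At constant volume, adding an inert gas leaves every reacting species' partial pressure unchanged, so Q is unchanged — no shift from this change.
A catalyst speeds both forward and reverse rates equally; it changes neither Q nor K — no shift from this change.
None of the changes alters Q relative to K, so there is no net shift.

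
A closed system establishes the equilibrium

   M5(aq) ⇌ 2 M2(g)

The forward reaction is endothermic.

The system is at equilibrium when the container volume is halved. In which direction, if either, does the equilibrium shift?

Gas moles: reactants 0, products 2 (Δn_gas = +2). Compression shifts the system toward the side with fewer moles of gas — to the left.

left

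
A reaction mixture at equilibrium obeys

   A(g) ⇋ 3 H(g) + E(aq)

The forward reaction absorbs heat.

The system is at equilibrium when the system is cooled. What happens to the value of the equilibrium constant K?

decreases

K depends on temperature via the van 't Hoff relation. The forward reaction is endothermic, so lowering T decreases K.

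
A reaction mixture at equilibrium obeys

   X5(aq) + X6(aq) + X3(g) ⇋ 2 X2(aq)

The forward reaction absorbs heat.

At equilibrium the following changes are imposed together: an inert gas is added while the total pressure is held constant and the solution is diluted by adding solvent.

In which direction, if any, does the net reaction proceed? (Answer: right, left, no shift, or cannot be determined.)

left

Adding inert gas at constant total pressure expands the volume and lowers every reacting partial pressure. With Δn_gas = 0 − 1 = -1, Q moves away from K toward the side with fewer gas moles, so the system shifts toward the side with more gas moles — to the left.
Dilution scales every aqueous concentration by the same factor. Δn_aq = 2 − 2 = 0, so Q is unchanged — no shift.
Only the nonzero effect(s) matter; the net shift is to the left.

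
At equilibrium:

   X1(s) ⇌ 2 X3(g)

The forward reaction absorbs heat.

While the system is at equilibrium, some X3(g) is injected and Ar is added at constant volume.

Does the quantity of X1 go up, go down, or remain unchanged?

Adding X3 (g), a product, drives the reaction to the left.
At constant volume, adding an inert gas leaves every reacting species' partial pressure unchanged, so Q is unchanged — no shift from this change.
The net shift is to the left. X1 is a reactant, so its amount increases.

increases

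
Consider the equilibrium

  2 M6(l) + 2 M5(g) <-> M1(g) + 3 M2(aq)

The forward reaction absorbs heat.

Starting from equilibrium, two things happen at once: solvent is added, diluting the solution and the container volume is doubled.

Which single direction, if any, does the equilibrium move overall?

cannot be determined

Dilution lowers every aqueous concentration by the same factor. Δn_aq = 3 − 0 = +3, so the system shifts toward the side with more dissolved moles — to the right.
Gas moles: reactants 2, products 1 (Δn_gas = -1). Expansion shifts the system toward the side with more moles of gas — to the left.
The individual effects push in opposite directions; without quantitative information the net direction cannot be determined.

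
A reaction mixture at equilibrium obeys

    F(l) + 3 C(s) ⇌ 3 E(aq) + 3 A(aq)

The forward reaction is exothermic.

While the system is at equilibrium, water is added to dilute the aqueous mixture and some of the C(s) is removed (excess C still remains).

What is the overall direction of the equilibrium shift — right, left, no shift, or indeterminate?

right

Dilution lowers every aqueous concentration by the same factor. Δn_aq = 6 − 0 = +6, so the system shifts toward the side with more dissolved moles — to the right.
C is a pure solid; its activity is 1 regardless of amount, so Q is unaffected — no shift from this change.
Only the nonzero effect(s) matter; the net shift is to the right.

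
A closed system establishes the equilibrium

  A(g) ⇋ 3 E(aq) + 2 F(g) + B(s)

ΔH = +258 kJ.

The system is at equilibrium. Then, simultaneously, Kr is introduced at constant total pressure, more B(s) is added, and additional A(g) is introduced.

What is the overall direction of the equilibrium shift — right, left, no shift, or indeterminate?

right

Adding inert gas at constant total pressure expands the volume and lowers every reacting partial pressure. With Δn_gas = 2 − 1 = +1, Q moves away from K toward the side with fewer gas moles, so the system shifts toward the side with more gas moles — to the right.
B is a pure solid; its activity is 1 regardless of amount, so Q is unaffected — no shift from this change.
Adding A (g), a reactant, drives the reaction to the right.
Only the nonzero effect(s) matter; the net shift is to the right.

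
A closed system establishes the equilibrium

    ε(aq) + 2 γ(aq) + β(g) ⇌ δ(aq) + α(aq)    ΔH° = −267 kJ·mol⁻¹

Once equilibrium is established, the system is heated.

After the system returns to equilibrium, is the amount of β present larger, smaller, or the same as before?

The forward reaction is exothermic. Raising T favours the endothermic direction — shift to the left.
The net shift is to the left. β is a reactant, so its amount increases.

increases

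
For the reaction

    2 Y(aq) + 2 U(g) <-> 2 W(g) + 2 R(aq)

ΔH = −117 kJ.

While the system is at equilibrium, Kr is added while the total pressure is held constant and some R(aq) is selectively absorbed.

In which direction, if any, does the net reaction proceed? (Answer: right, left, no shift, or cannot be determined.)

right

Adding inert gas at constant total pressure expands the volume, scaling every reacting partial pressure by the same factor. Δn_gas = 2 − 2 = 0, so Q is unchanged — no shift.
Removing R (aq), a product, drives the reaction to the right.
Only the nonzero effect(s) matter; the net shift is to the right.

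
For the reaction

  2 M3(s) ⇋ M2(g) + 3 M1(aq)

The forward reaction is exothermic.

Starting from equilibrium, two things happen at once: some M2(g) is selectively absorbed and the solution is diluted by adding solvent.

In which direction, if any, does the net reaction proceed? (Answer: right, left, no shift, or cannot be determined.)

right

Removing M2 (g), a product, drives the reaction to the right.
Dilution lowers every aqueous concentration by the same factor. Δn_aq = 3 − 0 = +3, so the system shifts toward the side with more dissolved moles — to the right.
All effects act in the same direction — net shift to the right.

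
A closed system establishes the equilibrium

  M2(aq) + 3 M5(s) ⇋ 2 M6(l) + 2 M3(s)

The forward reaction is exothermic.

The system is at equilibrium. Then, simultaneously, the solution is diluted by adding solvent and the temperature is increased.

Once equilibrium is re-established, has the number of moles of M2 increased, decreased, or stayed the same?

increases

Dilution lowers every aqueous concentration by the same factor. Δn_aq = 0 − 1 = -1, so the system shifts toward the side with more dissolved moles — to the left.
The forward reaction is exothermic. Raising T favours the endothermic direction — shift to the left.
The net shift is to the left. M2 is a reactant, so its amount increases.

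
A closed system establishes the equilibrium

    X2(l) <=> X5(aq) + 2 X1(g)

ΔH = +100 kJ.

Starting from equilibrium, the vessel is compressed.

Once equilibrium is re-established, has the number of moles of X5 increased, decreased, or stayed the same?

decreases

Gas moles: reactants 0, products 2 (Δn_gas = +2). Compression shifts the system toward the side with fewer moles of gas — to the left.
The net shift is to the left. X5 is a product, so its amount decreases.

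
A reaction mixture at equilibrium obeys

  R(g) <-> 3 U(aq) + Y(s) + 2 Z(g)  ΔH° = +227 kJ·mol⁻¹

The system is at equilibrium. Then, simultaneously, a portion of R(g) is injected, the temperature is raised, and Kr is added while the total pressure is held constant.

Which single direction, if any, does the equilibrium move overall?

Adding R (g), a reactant, drives the reaction to the right.
The forward reaction is endothermic. Raising T favours the endothermic direction — shift to the right.
Adding inert gas at constant total pressure expands the volume and lowers every reacting partial pressure. With Δn_gas = 2 − 1 = +1, Q moves away from K toward the side with fewer gas moles, so the system shifts toward the side with more gas moles — to the right.
All effects act in the same direction — net shift to the right.

right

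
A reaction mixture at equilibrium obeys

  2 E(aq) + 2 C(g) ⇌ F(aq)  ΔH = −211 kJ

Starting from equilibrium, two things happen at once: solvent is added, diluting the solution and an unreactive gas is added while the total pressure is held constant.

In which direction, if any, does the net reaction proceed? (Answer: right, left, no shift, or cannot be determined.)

Dilution lowers every aqueous concentration by the same factor. Δn_aq = 1 − 2 = -1, so the system shifts toward the side with more dissolved moles — to the left.
Adding inert gas at constant total pressure expands the volume and lowers every reacting partial pressure. With Δn_gas = 0 − 2 = -2, Q moves away from K toward the side with fewer gas moles, so the system shifts toward the side with more gas moles — to the left.
All effects act in the same direction — net shift to the left.

left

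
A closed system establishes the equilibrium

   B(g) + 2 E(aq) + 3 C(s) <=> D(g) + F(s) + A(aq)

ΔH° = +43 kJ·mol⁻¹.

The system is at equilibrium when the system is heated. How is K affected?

K depends on temperature via the van 't Hoff relation. The forward reaction is endothermic, so raising T increases K.

increases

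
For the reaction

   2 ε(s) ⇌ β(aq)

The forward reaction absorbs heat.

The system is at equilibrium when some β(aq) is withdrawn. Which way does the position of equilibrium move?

right

Removing β (aq), a product, drives the reaction to the right.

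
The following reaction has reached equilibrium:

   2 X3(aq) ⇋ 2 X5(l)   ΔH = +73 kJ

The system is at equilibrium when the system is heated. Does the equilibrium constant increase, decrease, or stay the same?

increases

K depends on temperature via the van 't Hoff relation. The forward reaction is endothermic, so raising T increases K.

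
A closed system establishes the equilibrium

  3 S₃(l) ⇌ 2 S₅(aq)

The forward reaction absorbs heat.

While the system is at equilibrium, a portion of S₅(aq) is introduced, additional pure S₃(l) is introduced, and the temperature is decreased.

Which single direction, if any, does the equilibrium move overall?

left

Adding S₅ (aq), a product, drives the reaction to the left.
S₃ is a pure liquid; its activity is 1 regardless of amount, so Q is unaffected — no shift from this change.
The forward reaction is endothermic. Lowering T favours the exothermic direction — shift to the left.
Only the nonzero effect(s) matter; the net shift is to the left.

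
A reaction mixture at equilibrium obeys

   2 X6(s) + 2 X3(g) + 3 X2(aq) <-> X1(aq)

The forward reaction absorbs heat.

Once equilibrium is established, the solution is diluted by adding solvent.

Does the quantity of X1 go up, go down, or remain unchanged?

decreases

Dilution lowers every aqueous concentration by the same factor. Δn_aq = 1 − 3 = -2, so the system shifts toward the side with more dissolved moles — to the left.
The net shift is to the left. X1 is a product, so its amount decreases.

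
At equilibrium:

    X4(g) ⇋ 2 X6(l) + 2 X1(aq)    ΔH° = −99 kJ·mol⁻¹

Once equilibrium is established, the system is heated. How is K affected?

decreases

K depends on temperature via the van 't Hoff relation. The forward reaction is exothermic, so raising T decreases K.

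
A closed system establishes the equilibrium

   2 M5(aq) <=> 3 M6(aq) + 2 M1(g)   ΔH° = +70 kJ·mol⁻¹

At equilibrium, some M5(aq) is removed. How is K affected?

The equilibrium constant depends only on temperature. This perturbation may move the position of equilibrium, but since T is unchanged, K itself is unchanged.

unchanged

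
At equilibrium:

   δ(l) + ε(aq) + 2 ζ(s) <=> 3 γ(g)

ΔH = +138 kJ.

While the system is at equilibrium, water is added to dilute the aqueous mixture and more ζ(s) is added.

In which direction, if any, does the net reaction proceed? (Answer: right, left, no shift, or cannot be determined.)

Dilution lowers every aqueous concentration by the same factor. Δn_aq = 0 − 1 = -1, so the system shifts toward the side with more dissolved moles — to the left.
ζ is a pure solid; its activity is 1 regardless of amount, so Q is unaffected — no shift from this change.
Only the nonzero effect(s) matter; the net shift is to the left.

left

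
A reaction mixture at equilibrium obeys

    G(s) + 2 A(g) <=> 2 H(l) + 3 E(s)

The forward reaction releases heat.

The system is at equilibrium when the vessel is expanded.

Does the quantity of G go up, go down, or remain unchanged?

Gas moles: reactants 2, products 0 (Δn_gas = -2). Expansion shifts the system toward the side with more moles of gas — to the left.
The net shift is to the left. G is a reactant, so its amount increases.

increases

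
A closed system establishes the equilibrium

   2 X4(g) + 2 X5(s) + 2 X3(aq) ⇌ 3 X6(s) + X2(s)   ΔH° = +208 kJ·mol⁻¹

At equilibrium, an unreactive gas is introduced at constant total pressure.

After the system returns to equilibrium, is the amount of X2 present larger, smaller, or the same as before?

decreases

Adding inert gas at constant total pressure expands the volume and lowers every reacting partial pressure. With Δn_gas = 0 − 2 = -2, Q moves away from K toward the side with fewer gas moles, so the system shifts toward the side with more gas moles — to the left.
The net shift is to the left. X2 is a product, so its amount decreases.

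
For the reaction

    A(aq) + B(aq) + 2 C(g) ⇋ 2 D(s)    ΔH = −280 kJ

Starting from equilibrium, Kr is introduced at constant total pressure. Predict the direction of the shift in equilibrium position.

left

Adding inert gas at constant total pressure expands the volume and lowers every reacting partial pressure. With Δn_gas = 0 − 2 = -2, Q moves away from K toward the side with fewer gas moles, so the system shifts toward the side with more gas moles — to the left.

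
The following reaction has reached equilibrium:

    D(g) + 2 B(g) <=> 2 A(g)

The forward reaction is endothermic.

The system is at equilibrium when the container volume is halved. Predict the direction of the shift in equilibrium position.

Gas moles: reactants 3, products 2 (Δn_gas = -1). Compression shifts the system toward the side with fewer moles of gas — to the right.

right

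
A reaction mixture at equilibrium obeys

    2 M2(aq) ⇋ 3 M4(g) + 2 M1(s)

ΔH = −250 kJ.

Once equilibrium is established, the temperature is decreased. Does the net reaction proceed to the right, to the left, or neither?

The forward reaction is exothermic. Lowering T favours the exothermic direction — shift to the right.

right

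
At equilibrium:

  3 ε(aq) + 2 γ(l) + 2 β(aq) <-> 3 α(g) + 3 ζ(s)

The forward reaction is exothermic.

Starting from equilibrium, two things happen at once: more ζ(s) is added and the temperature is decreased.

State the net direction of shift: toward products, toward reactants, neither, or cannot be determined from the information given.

ζ is a pure solid; its activity is 1 regardless of amount, so Q is unaffected — no shift from this change.
The forward reaction is exothermic. Lowering T favours the exothermic direction — shift to the right.
Only the nonzero effect(s) matter; the net shift is to the right.

right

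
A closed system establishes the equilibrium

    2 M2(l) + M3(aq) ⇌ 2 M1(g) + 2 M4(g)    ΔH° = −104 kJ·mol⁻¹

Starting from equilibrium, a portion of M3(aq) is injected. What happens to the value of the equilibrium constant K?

unchanged

The equilibrium constant depends only on temperature. This perturbation may move the position of equilibrium, but since T is unchanged, K itself is unchanged.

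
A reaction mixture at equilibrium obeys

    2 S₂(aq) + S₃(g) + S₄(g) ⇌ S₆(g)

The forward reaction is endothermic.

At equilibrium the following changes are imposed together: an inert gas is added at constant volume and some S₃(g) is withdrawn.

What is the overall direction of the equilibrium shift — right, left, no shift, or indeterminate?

left

At constant volume, adding an inert gas leaves every reacting species' partial pressure unchanged, so Q is unchanged — no shift from this change.
Removing S₃ (g), a reactant, drives the reaction to the left.
Only the nonzero effect(s) matter; the net shift is to the left.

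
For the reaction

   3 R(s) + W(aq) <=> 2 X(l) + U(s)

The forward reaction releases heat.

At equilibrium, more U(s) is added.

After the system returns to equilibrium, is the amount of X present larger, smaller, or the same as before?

U is a pure solid; its activity is 1 regardless of amount, so Q is unaffected — no shift from this change.
No net shift occurs, so the amount of X is unchanged.

unchanged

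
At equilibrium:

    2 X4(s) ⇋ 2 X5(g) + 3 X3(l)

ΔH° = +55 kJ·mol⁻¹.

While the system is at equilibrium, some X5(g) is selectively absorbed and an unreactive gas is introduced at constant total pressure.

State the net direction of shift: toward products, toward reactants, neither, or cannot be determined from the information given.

Removing X5 (g), a product, drives the reaction to the right.
Adding inert gas at constant total pressure expands the volume and lowers every reacting partial pressure. With Δn_gas = 2 − 0 = +2, Q moves away from K toward the side with fewer gas moles, so the system shifts toward the side with more gas moles — to the right.
All effects act in the same direction — net shift to the right.

right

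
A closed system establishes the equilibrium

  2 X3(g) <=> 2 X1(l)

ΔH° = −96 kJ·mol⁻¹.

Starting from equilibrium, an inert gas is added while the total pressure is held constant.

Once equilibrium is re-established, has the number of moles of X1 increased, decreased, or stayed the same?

Adding inert gas at constant total pressure expands the volume and lowers every reacting partial pressure. With Δn_gas = 0 − 2 = -2, Q moves away from K toward the side with fewer gas moles, so the system shifts toward the side with more gas moles — to the left.
The net shift is to the left. X1 is a product, so its amount decreases.

decreases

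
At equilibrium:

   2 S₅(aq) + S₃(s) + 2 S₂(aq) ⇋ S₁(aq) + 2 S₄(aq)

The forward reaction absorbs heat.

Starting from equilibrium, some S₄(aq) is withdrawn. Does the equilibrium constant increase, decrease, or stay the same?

unchanged

The equilibrium constant depends only on temperature. This perturbation may move the position of equilibrium, but since T is unchanged, K itself is unchanged.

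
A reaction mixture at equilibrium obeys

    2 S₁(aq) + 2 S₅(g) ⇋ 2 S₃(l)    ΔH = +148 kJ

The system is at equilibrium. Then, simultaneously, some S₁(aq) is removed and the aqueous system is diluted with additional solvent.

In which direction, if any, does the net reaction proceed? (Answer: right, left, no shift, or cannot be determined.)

left

Removing S₁ (aq), a reactant, drives the reaction to the left.
Dilution lowers every aqueous concentration by the same factor. Δn_aq = 0 − 2 = -2, so the system shifts toward the side with more dissolved moles — to the left.
All effects act in the same direction — net shift to the left.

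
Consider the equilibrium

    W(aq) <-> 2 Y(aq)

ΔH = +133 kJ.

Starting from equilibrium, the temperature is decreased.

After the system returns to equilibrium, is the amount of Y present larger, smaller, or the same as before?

The forward reaction is endothermic. Lowering T favours the exothermic direction — shift to the left.
The net shift is to the left. Y is a product, so its amount decreases.

decreases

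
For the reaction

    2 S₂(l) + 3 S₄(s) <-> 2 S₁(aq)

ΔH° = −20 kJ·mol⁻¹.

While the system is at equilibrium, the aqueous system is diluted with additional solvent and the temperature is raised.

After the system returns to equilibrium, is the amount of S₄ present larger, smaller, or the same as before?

cannot be determined

Dilution lowers every aqueous concentration by the same factor. Δn_aq = 2 − 0 = +2, so the system shifts toward the side with more dissolved moles — to the right.
The forward reaction is exothermic. Raising T favours the endothermic direction — shift to the left.
The two effects oppose each other, so the net shift — and hence the change in S₄ — cannot be determined from the given information.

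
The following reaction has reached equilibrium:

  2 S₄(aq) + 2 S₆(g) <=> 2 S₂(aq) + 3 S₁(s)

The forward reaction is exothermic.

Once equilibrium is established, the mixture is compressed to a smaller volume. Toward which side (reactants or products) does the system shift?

Gas moles: reactants 2, products 0 (Δn_gas = -2). Compression shifts the system toward the side with fewer moles of gas — to the right.

right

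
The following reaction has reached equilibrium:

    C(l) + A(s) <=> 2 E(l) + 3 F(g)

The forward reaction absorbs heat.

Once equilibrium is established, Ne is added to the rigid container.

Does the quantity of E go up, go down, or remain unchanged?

unchanged

At constant volume, adding an inert gas leaves every reacting species' partial pressure unchanged, so Q is unchanged — no shift from this change.
No net shift occurs, so the amount of E is unchanged.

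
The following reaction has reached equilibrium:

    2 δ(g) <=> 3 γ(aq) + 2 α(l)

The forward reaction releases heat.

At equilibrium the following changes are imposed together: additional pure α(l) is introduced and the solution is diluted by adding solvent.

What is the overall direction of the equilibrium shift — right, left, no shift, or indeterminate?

right

α is a pure liquid; its activity is 1 regardless of amount, so Q is unaffected — no shift from this change.
Dilution lowers every aqueous concentration by the same factor. Δn_aq = 3 − 0 = +3, so the system shifts toward the side with more dissolved moles — to the right.
Only the nonzero effect(s) matter; the net shift is to the right.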